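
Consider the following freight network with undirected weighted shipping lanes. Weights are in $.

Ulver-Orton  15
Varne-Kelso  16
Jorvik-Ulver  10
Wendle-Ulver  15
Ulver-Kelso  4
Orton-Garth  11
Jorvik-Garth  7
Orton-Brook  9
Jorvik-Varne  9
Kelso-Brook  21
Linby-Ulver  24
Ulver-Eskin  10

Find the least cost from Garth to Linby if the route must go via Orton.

Shortest Garth→Orton: Garth–Orton = 11
Shortest Orton→Linby: Orton–Ulver–Linby = 39
Total via Orton: 11 + 39 = $50.

$50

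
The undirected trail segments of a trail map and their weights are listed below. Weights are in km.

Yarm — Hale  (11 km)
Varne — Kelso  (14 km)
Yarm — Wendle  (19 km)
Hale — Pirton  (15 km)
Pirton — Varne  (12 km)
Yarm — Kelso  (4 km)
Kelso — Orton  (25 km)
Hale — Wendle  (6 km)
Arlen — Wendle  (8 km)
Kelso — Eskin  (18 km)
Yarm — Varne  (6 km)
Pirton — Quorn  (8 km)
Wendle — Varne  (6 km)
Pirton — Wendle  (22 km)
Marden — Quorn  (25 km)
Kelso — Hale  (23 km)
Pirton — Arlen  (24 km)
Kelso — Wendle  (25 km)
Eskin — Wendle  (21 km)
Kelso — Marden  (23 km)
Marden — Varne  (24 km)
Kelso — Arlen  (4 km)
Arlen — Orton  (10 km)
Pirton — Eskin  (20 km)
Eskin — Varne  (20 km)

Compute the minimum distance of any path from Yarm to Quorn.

Compare a few routes:
Yarm - Varne - Pirton - Quorn: 6+12+8 = 26
Yarm - Hale - Pirton - Quorn: 11+15+8 = 34
Cheapest is Yarm - Varne - Pirton - Quorn at 26 km.

26 km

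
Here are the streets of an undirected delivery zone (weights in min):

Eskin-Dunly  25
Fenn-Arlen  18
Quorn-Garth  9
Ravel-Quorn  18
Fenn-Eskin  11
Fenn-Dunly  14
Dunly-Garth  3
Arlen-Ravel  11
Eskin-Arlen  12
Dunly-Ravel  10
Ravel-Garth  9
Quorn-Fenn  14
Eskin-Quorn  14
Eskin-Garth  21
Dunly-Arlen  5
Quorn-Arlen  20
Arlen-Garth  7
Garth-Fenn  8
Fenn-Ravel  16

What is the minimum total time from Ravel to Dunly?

10 min

Shortest distances from Ravel:
Ravel: 0
Garth: 9  (via Ravel)
Dunly: 10  (via Ravel)
Shortest route: Ravel–Dunly = 10 min.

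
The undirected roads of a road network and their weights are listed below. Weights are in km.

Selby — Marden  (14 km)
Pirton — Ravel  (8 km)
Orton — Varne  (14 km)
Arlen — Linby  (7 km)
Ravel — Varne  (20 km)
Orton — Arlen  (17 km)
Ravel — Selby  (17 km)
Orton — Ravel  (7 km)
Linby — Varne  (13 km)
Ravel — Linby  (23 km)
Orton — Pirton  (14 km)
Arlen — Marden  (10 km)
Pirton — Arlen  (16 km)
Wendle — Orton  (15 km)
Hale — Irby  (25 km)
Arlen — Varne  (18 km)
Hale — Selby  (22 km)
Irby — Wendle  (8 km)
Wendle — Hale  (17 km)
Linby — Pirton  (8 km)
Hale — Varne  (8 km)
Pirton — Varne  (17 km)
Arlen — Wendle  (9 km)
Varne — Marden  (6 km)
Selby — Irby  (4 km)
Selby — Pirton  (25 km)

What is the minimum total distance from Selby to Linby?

28 km

Shortest distances from Selby:
Selby: 0
Irby: 4  (via Selby)
Wendle: 12  (via Irby)
Marden: 14  (via Selby)
Ravel: 17  (via Selby)
Varne: 20  (via Marden)
Arlen: 21  (via Wendle)
Hale: 22  (via Selby)
Orton: 24  (via Ravel)
Pirton: 25  (via Selby)
Linby: 28  (via Arlen)
Shortest route: Selby → Irby → Wendle → Arlen → Linby = 28 km.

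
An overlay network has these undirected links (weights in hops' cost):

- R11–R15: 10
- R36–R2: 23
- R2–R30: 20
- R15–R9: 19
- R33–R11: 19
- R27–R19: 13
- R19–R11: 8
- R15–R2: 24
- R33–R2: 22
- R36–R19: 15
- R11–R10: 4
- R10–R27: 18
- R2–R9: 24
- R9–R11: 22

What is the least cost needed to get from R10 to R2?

Compare a few routes:
R10 → R11 → R9 → R2: 4+22+24 = 50
R10 → R11 → R15 → R2: 4+10+24 = 38
R10 → R11 → R33 → R2: 4+19+22 = 45
The minimum is 38 hops' cost via R10 → R11 → R15 → R2.

38 hops' cost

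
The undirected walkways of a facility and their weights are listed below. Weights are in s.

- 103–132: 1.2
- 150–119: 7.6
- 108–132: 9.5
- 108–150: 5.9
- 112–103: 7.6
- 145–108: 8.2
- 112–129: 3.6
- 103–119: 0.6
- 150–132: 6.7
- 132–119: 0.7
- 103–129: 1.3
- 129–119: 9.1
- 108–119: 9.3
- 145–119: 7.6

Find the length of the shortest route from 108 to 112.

14.8 s

Settle nodes by increasing distance from 108:
108: 0
150: 5.9  (via 108)
145: 8.2  (via 108)
119: 9.3  (via 108)
132: 9.5  (via 108)
103: 9.9  (via 119)
129: 11.2  (via 103)
112: 14.8  (via 129)
Shortest route: 108–119–103–129–112 = 14.8 s.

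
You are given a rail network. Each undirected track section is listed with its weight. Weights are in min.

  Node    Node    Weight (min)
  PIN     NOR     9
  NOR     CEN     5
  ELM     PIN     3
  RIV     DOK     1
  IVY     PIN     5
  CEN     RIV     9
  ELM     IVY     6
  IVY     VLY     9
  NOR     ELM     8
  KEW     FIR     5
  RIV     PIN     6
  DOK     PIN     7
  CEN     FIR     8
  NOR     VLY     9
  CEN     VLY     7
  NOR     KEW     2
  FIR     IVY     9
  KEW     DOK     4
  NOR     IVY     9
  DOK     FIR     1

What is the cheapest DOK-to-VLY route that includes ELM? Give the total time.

25 min

Best DOK to ELM: DOK–PIN–ELM costing 10
Best ELM to VLY: ELM–IVY–VLY costing 15
Total via ELM: 10 + 15 = 25 min.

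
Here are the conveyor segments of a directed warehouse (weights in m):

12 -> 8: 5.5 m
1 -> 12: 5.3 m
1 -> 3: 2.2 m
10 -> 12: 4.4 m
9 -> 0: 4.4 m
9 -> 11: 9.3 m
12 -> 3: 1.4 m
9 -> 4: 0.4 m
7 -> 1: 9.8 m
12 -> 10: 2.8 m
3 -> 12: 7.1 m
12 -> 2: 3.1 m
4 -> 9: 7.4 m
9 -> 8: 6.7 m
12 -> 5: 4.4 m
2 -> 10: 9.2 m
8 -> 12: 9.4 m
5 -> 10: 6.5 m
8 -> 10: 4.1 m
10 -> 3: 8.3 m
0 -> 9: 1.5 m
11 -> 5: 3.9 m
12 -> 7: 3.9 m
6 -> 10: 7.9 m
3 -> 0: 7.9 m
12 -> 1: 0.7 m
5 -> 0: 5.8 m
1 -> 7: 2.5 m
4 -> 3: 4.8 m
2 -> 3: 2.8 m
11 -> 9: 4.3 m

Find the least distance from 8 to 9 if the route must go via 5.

20.2 m

Shortest 8→5: 8–10–12–5 = 12.9
Shortest 5→9: 5–0–9 = 7.3
Total via 5: 12.9 + 7.3 = 20.2 m.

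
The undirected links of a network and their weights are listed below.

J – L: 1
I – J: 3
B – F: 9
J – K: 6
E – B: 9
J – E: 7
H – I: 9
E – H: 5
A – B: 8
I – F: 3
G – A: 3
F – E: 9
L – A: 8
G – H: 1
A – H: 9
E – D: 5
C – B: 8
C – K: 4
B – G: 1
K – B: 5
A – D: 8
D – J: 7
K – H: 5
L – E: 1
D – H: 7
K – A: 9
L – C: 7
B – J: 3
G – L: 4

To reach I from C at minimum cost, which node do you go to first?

L

Candidate routes:
C → L → J → I: 7+1+3 = 11
C → B → J → I: 8+3+3 = 14
C → K → J → I: 4+6+3 = 13
Cheapest is C → L → J → I at 11.
So from C the first move is to L.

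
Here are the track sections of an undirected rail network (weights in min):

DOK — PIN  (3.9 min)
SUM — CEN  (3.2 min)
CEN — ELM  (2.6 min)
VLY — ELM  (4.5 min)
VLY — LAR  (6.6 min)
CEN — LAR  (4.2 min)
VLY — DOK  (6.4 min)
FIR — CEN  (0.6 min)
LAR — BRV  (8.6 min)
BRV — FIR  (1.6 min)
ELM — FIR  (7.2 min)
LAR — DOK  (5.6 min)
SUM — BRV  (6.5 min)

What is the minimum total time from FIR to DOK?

10.4 min

Shortest distances from FIR:
FIR: 0
CEN: 0.6  (via FIR)
BRV: 1.6  (via FIR)
ELM: 3.2  (via CEN)
SUM: 3.8  (via CEN)
LAR: 4.8  (via CEN)
VLY: 7.7  (via ELM)
DOK: 10.4  (via LAR)
Shortest route: FIR → CEN → LAR → DOK = 10.4 min.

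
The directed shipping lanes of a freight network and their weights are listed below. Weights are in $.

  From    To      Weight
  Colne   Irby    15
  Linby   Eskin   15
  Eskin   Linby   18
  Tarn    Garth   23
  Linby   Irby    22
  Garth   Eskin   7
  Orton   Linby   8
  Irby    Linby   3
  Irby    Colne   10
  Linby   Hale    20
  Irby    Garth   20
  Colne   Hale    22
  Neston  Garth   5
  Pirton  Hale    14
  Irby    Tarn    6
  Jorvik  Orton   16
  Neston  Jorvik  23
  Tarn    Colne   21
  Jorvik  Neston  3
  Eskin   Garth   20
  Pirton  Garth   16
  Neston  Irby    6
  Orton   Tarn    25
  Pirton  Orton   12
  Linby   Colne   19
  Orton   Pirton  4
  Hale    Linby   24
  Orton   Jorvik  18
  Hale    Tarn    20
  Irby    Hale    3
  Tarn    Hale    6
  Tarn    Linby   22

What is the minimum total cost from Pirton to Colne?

$39

Shortest distances from Pirton:
Pirton: 0
Orton: 12  (via Pirton)
Hale: 14  (via Pirton)
Garth: 16  (via Pirton)
Linby: 20  (via Orton)
Eskin: 23  (via Garth)
Jorvik: 30  (via Orton)
Neston: 33  (via Jorvik)
Tarn: 34  (via Hale)
Irby: 39  (via Neston)
Colne: 39  (via Linby)
Shortest route: Pirton → Orton → Linby → Colne = $39.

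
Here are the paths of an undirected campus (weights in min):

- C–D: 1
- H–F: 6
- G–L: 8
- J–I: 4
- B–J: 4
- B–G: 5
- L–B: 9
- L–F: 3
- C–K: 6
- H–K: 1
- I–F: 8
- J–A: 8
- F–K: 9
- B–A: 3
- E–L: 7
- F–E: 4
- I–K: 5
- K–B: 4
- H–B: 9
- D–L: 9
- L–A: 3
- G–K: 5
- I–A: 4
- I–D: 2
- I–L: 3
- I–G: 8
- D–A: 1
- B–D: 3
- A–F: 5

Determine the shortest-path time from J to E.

Candidate routes:
J - I - L - E: 4+3+7 = 14
J - I - F - E: 4+8+4 = 16
J - B - A - F - E: 4+3+5+4 = 16
The minimum is 14 min via J - I - L - E.

14 min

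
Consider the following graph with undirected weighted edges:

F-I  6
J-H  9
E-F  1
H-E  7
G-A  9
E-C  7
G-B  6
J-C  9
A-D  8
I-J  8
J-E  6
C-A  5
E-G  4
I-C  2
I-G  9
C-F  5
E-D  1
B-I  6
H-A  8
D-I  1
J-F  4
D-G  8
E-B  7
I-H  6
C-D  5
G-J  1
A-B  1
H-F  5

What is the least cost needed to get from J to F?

4

Candidate routes:
J → F: 4 = 4
J → G → E → F: 1+4+1 = 6
The minimum is 4 via J → F.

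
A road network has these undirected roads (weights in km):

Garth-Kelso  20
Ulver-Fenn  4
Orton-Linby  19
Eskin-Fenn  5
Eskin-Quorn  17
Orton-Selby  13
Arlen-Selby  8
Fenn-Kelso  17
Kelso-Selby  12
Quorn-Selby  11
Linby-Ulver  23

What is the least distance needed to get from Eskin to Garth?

Settle nodes by increasing distance from Eskin:
Eskin: 0
Fenn: 5  (via Eskin)
Ulver: 9  (via Fenn)
Quorn: 17  (via Eskin)
Kelso: 22  (via Fenn)
Selby: 28  (via Quorn)
Linby: 32  (via Ulver)
Arlen: 36  (via Selby)
Orton: 41  (via Selby)
Garth: 42  (via Kelso)
Shortest route: Eskin–Fenn–Kelso–Garth = 42 km.

42 km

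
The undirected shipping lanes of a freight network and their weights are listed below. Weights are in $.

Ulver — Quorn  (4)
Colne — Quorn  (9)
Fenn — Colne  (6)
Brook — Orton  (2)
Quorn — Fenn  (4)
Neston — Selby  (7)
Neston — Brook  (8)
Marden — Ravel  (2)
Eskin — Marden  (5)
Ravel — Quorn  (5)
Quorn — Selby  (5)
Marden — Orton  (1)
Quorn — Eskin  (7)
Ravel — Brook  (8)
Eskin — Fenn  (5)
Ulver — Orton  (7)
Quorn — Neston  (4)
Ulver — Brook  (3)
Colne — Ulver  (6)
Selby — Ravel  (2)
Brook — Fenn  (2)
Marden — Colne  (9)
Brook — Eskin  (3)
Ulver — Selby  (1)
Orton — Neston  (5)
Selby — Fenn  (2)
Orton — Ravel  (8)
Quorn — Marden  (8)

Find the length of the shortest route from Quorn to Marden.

Shortest distances from Quorn:
Quorn: 0
Ulver: 4  (via Quorn)
Neston: 4  (via Quorn)
Fenn: 4  (via Quorn)
Ravel: 5  (via Quorn)
Selby: 5  (via Quorn)
Brook: 6  (via Fenn)
Marden: 7  (via Ravel)
Shortest route: Quorn–Ravel–Marden = $7.

$7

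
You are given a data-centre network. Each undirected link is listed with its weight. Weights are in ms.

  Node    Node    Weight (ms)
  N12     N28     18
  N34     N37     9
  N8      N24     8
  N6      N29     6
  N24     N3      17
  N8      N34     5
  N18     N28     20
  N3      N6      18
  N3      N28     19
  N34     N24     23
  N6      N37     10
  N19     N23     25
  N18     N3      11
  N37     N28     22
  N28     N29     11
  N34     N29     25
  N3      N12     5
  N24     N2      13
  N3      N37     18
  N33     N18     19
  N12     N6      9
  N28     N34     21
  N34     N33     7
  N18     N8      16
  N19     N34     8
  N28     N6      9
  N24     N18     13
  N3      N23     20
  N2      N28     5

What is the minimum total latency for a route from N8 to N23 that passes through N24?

45 ms

Best N8 to N24: N8 → N24 costing 8
Shortest N24→N23: N24 → N3 → N23 = 37
Total via N24: 8 + 37 = 45 ms.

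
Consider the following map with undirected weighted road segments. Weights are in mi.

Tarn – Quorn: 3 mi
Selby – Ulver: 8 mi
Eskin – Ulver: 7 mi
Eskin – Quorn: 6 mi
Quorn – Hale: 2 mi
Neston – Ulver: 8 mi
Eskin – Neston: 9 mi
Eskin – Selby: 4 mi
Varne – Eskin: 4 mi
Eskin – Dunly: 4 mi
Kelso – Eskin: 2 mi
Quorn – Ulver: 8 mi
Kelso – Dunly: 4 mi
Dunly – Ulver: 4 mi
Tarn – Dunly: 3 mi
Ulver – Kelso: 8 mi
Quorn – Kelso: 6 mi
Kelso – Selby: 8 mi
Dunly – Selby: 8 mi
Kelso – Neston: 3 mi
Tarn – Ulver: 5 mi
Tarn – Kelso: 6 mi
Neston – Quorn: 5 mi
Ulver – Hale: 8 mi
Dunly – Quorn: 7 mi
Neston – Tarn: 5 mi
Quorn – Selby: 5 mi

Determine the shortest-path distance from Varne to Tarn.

11 mi

Candidate routes:
Varne - Eskin - Kelso - Dunly - Tarn: 4+2+4+3 = 13
Varne - Eskin - Kelso - Tarn: 4+2+6 = 12
Varne - Eskin - Quorn - Tarn: 4+6+3 = 13
Varne - Eskin - Dunly - Tarn: 4+4+3 = 11
The minimum is 11 mi via Varne - Eskin - Dunly - Tarn.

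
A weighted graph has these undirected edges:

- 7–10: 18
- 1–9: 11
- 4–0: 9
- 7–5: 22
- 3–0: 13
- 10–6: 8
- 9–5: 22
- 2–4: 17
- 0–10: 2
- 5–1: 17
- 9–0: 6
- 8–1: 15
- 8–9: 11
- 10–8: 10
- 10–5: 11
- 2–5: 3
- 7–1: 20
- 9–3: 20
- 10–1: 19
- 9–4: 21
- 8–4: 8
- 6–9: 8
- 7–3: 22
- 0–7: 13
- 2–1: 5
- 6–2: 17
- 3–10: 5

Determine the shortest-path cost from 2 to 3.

Running Dijkstra from 2:
2: 0
5: 3  (via 2)
1: 5  (via 2)
10: 14  (via 5)
0: 16  (via 10)
9: 16  (via 1)
4: 17  (via 2)
6: 17  (via 2)
3: 19  (via 10)
Shortest route: 2–5–10–3 = 19.

19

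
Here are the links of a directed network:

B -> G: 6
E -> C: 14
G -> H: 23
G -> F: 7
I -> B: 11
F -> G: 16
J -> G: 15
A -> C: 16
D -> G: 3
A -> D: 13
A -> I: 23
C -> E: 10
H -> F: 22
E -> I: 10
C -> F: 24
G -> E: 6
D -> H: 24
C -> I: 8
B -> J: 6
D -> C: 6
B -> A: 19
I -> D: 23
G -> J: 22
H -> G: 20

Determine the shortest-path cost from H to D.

Candidate routes:
H–G–E–C–I–D: 20+6+14+8+23 = 71
H–G–E–I–D: 20+6+10+23 = 59
H–F–G–E–I–D: 22+16+6+10+23 = 77
The minimum is 59 via H–G–E–I–D.

59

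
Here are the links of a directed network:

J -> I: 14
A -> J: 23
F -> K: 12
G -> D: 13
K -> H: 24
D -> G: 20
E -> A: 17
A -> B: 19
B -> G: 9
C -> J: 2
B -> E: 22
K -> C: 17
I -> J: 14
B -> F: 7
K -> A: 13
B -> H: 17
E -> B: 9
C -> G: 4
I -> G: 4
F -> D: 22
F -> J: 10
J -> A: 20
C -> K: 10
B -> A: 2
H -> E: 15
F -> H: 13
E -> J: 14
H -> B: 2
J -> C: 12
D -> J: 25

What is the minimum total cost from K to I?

33

Enumerating some paths:
K - A - J - I: 13+23+14 = 50
K - C - J - I: 17+2+14 = 33
The minimum is 33 via K - C - J - I.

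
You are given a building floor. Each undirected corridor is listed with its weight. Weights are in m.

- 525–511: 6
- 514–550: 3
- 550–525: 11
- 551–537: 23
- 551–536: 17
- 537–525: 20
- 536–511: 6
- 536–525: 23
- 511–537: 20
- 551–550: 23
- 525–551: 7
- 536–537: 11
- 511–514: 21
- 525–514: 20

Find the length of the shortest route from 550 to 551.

18 m

Candidate routes:
550 → 551: 23 = 23
550 → 525 → 551: 11+7 = 18
550 → 514 → 525 → 551: 3+20+7 = 30
Cheapest is 550 → 525 → 551 at 18 m.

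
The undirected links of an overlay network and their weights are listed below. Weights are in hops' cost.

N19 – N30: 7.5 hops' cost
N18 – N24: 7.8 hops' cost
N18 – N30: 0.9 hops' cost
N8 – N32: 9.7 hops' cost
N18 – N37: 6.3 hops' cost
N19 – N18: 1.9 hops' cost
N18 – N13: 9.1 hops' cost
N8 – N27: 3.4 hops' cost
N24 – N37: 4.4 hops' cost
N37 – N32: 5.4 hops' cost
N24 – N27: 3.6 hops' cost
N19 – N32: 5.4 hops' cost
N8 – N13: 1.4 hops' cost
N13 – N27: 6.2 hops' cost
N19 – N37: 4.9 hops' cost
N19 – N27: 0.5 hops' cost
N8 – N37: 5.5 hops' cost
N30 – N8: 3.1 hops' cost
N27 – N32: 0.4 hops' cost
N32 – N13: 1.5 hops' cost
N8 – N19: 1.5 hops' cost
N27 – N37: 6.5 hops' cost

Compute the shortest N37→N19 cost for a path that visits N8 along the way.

Best N37 to N8: N37–N8 costing 5.5
Shortest N8→N19: N8–N19 = 1.5
Total via N8: 5.5 + 1.5 = 7 hops' cost.

7 hops' cost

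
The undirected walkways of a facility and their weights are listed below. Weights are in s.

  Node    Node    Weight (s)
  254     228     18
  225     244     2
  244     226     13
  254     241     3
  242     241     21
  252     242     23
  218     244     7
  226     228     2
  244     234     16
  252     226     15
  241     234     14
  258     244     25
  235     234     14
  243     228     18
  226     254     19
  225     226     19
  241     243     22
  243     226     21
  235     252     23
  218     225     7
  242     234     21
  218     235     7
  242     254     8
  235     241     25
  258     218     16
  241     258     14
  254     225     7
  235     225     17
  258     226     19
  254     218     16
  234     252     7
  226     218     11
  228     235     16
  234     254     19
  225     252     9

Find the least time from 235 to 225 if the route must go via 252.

Shortest 235→252: 235 → 234 → 252 = 21
Best 252 to 225: 252 → 225 costing 9
Total via 252: 21 + 9 = 30 s.

30 s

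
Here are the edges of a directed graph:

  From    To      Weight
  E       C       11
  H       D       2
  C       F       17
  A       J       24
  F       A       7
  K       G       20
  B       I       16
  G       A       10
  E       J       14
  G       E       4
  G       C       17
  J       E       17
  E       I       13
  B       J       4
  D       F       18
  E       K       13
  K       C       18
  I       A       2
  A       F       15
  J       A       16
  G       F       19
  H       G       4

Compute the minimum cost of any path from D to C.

Enumerating some paths:
D - F - A - J - E - K - G - C: 18+7+24+17+13+20+17 = 116
D - F - A - J - E - K - C: 18+7+24+17+13+18 = 97
D - F - A - J - E - C: 18+7+24+17+11 = 77
The minimum is 77 via D - F - A - J - E - C.

77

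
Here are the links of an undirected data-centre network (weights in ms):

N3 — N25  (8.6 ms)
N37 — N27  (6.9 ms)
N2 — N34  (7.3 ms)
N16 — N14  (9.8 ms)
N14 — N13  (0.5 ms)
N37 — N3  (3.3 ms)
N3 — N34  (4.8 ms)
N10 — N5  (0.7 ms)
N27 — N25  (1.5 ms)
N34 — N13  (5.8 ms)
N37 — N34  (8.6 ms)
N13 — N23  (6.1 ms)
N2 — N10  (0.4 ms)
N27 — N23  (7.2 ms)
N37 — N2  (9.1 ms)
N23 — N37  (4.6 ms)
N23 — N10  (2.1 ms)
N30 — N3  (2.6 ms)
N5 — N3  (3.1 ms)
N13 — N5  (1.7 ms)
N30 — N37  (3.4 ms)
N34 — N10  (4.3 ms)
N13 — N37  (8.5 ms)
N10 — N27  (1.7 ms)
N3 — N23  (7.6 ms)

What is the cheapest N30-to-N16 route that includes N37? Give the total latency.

21.8 ms

Best N30 to N37: N30 → N37 costing 3.4
Shortest N37→N16: N37 → N3 → N5 → N13 → N14 → N16 = 18.4
Total via N37: 3.4 + 18.4 = 21.8 ms.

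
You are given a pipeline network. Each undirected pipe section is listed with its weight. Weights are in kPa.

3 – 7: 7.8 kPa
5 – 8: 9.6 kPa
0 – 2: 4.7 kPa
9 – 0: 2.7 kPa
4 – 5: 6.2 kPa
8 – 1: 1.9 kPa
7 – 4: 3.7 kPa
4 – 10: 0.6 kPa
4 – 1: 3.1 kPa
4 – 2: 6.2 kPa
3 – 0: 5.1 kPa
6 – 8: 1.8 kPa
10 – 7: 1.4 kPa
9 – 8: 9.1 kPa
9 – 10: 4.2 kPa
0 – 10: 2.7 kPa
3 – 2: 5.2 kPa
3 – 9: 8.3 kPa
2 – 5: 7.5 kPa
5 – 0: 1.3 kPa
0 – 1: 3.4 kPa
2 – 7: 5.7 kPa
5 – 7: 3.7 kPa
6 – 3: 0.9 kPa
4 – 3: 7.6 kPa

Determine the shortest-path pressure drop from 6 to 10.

Settle nodes by increasing distance from 6:
6: 0
3: 0.9  (via 6)
8: 1.8  (via 6)
1: 3.7  (via 8)
0: 6  (via 3)
2: 6.1  (via 3)
4: 6.8  (via 1)
5: 7.3  (via 0)
10: 7.4  (via 4)
Shortest route: 6–8–1–4–10 = 7.4 kPa.

7.4 kPa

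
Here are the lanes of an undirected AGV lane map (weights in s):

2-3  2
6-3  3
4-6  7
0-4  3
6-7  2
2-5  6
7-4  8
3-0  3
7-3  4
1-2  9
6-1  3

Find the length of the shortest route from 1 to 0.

9 s

Candidate routes:
1–2–3–0: 9+2+3 = 14
1–6–4–0: 3+7+3 = 13
1–6–7–3–0: 3+2+4+3 = 12
1–6–3–0: 3+3+3 = 9
Cheapest is 1–6–3–0 at 9 s.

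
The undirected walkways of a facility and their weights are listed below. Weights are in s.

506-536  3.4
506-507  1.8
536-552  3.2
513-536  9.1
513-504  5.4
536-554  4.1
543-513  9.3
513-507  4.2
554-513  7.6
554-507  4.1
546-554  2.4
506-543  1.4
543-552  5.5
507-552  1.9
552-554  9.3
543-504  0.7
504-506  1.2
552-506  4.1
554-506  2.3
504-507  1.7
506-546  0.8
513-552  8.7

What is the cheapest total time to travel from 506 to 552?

Settle nodes by increasing distance from 506:
506: 0
546: 0.8  (via 506)
504: 1.2  (via 506)
543: 1.4  (via 506)
507: 1.8  (via 506)
554: 2.3  (via 506)
536: 3.4  (via 506)
552: 3.7  (via 507)
Shortest route: 506 → 507 → 552 = 3.7 s.

3.7 s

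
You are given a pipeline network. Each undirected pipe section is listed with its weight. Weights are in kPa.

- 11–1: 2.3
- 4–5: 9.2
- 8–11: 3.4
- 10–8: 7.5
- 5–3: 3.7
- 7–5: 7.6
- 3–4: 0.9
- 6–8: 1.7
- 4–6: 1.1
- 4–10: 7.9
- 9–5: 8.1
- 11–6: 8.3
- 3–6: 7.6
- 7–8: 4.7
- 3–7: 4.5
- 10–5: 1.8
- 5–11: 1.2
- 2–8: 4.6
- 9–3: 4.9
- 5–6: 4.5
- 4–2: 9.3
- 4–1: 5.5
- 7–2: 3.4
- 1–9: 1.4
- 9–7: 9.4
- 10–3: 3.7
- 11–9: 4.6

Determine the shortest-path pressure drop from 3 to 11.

Compare a few routes:
3 → 10 → 5 → 11: 3.7+1.8+1.2 = 6.7
3 → 5 → 11: 3.7+1.2 = 4.9
The minimum is 4.9 kPa via 3 → 5 → 11.

4.9 kPa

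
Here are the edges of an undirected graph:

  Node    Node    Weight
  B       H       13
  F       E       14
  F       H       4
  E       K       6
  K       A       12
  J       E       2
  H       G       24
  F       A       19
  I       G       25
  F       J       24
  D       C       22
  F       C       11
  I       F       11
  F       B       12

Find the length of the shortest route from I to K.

Enumerating some paths:
I - F - A - K: 11+19+12 = 42
I - F - J - E - K: 11+24+2+6 = 43
I - F - E - K: 11+14+6 = 31
The minimum is 31 via I - F - E - K.

31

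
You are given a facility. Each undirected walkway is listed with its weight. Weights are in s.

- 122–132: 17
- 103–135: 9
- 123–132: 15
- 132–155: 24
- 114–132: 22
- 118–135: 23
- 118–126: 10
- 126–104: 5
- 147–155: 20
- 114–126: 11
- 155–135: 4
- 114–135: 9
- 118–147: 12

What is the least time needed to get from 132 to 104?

Candidate routes:
132–114–126–104: 22+11+5 = 38
132–114–135–118–126–104: 22+9+23+10+5 = 69
132–155–135–118–126–104: 24+4+23+10+5 = 66
132–155–135–114–126–104: 24+4+9+11+5 = 53
Cheapest is 132–114–126–104 at 38 s.

38 s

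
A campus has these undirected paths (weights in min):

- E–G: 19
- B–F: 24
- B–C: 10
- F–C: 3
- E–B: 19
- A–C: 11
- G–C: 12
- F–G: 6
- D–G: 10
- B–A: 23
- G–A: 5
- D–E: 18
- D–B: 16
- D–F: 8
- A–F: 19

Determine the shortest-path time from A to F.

11 min

Candidate routes:
A → C → F: 11+3 = 14
A → G → F: 5+6 = 11
The minimum is 11 min via A → G → F.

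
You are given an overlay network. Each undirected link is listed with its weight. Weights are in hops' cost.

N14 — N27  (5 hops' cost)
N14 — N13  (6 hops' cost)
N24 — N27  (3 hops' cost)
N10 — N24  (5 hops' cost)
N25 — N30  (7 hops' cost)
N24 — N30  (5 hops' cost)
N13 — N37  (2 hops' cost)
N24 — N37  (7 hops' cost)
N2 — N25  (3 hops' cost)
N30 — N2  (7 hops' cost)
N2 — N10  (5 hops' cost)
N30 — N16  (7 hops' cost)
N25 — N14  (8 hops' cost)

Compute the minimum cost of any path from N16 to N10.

Candidate routes:
N16 → N30 → N2 → N10: 7+7+5 = 19
N16 → N30 → N25 → N2 → N10: 7+7+3+5 = 22
N16 → N30 → N24 → N10: 7+5+5 = 17
Cheapest is N16 → N30 → N24 → N10 at 17 hops' cost.

17 hops' cost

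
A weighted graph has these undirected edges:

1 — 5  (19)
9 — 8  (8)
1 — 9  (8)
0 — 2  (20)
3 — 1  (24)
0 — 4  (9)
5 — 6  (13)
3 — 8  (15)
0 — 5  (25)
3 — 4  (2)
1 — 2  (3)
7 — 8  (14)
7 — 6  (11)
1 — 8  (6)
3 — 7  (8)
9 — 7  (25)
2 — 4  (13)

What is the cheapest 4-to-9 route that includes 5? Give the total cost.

61

Shortest 4→5: 4 → 0 → 5 = 34
Best 5 to 9: 5 → 1 → 9 costing 27
Total via 5: 34 + 27 = 61.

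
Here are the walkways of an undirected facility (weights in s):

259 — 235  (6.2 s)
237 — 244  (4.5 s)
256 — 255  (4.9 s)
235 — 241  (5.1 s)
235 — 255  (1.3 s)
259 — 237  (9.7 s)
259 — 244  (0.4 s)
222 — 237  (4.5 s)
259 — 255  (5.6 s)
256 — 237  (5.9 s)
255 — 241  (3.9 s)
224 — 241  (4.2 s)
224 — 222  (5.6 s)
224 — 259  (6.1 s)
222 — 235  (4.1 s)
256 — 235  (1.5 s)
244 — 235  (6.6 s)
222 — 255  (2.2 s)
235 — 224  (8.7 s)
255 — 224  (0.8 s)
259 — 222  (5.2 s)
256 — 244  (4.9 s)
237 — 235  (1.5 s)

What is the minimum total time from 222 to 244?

Shortest distances from 222:
222: 0
255: 2.2  (via 222)
224: 3  (via 255)
235: 3.5  (via 255)
237: 4.5  (via 222)
256: 5  (via 235)
259: 5.2  (via 222)
244: 5.6  (via 259)
Shortest route: 222–259–244 = 5.6 s.

5.6 s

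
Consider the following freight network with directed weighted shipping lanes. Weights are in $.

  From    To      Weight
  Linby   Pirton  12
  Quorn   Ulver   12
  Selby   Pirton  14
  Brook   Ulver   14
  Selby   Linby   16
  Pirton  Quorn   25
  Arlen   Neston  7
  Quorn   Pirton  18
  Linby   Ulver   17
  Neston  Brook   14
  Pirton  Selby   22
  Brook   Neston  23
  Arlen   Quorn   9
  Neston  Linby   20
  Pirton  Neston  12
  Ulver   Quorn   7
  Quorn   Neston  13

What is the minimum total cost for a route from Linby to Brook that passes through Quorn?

$51

Shortest Linby→Quorn: Linby → Ulver → Quorn = 24
Best Quorn to Brook: Quorn → Neston → Brook costing 27
Total via Quorn: 24 + 27 = $51.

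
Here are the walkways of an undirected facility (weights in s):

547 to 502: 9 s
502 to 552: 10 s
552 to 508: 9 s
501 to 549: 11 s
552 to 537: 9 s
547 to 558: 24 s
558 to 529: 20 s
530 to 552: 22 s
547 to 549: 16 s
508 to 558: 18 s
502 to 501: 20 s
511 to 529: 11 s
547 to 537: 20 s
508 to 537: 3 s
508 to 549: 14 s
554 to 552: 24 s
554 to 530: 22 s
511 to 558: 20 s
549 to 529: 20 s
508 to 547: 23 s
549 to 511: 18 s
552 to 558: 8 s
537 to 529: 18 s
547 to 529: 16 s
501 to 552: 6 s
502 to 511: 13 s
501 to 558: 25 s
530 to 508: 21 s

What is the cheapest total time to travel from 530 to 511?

45 s

Enumerating some paths:
530 - 508 - 549 - 511: 21+14+18 = 53
530 - 508 - 552 - 502 - 511: 21+9+10+13 = 53
530 - 552 - 558 - 511: 22+8+20 = 50
530 - 552 - 502 - 511: 22+10+13 = 45
The minimum is 45 s via 530 - 552 - 502 - 511.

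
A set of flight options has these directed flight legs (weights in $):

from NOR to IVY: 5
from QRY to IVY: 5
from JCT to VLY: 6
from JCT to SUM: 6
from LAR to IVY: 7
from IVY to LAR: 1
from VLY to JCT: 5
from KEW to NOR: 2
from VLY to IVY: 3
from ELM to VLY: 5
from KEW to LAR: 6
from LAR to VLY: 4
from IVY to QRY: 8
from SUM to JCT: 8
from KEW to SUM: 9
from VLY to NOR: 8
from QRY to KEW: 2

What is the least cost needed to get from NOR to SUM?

$21

Compare a few routes:
NOR–IVY–QRY–KEW–LAR–VLY–JCT–SUM: 5+8+2+6+4+5+6 = 36
NOR–IVY–LAR–VLY–JCT–SUM: 5+1+4+5+6 = 21
NOR–IVY–QRY–KEW–SUM: 5+8+2+9 = 24
The minimum is $21 via NOR–IVY–LAR–VLY–JCT–SUM.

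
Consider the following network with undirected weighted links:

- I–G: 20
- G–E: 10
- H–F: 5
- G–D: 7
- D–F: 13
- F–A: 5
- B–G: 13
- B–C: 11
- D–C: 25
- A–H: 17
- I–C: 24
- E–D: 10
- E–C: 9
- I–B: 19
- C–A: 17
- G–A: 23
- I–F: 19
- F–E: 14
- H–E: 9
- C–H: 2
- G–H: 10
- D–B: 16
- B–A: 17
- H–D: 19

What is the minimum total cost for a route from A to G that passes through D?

Best A to D: A–F–D costing 18
Best D to G: D–G costing 7
Total via D: 18 + 7 = 25.

25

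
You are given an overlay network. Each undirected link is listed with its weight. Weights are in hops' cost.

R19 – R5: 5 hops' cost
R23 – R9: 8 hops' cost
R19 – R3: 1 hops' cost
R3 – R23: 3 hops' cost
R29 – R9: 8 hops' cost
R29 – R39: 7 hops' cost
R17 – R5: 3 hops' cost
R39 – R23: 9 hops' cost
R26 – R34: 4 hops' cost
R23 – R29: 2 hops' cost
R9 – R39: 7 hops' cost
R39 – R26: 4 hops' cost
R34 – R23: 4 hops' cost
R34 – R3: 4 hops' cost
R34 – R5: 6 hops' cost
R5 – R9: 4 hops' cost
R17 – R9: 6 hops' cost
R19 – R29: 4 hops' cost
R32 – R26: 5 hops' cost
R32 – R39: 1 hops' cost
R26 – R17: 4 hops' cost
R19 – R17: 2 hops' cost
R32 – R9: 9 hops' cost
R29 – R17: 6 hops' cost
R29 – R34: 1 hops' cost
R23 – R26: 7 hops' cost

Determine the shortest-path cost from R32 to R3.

12 hops' cost

Enumerating some paths:
R32 - R39 - R26 - R34 - R3: 1+4+4+4 = 13
R32 - R26 - R34 - R3: 5+4+4 = 13
R32 - R26 - R17 - R19 - R3: 5+4+2+1 = 12
The minimum is 12 hops' cost via R32 - R26 - R17 - R19 - R3.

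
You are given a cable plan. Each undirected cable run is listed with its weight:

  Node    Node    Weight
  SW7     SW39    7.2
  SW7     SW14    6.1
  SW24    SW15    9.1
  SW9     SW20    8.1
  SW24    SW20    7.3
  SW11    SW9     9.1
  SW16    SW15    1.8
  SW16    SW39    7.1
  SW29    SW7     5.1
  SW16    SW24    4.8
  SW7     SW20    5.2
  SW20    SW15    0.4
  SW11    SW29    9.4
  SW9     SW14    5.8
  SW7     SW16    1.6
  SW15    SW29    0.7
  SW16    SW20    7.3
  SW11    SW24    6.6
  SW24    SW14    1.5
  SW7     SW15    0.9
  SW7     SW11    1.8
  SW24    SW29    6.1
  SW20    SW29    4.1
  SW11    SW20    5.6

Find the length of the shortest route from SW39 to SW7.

7.2

Settle nodes by increasing distance from SW39:
SW39: 0
SW16: 7.1  (via SW39)
SW7: 7.2  (via SW39)
Shortest route: SW39–SW7 = 7.2.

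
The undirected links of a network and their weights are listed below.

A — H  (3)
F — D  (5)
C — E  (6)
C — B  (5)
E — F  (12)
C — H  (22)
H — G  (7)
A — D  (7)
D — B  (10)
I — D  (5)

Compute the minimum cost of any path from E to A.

Settle nodes by increasing distance from E:
E: 0
C: 6  (via E)
B: 11  (via C)
F: 12  (via E)
D: 17  (via F)
I: 22  (via D)
A: 24  (via D)
Shortest route: E → F → D → A = 24.

24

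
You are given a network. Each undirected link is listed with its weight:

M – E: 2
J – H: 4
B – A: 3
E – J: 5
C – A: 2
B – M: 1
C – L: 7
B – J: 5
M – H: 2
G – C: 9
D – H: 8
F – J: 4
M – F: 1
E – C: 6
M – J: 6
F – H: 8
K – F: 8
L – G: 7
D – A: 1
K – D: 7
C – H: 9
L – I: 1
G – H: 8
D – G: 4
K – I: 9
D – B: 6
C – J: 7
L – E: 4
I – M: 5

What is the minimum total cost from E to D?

Compare a few routes:
E–M–H–D: 2+2+8 = 12
E–M–B–A–D: 2+1+3+1 = 7
E–C–A–D: 6+2+1 = 9
E–M–B–D: 2+1+6 = 9
The minimum is 7 via E–M–B–A–D.

7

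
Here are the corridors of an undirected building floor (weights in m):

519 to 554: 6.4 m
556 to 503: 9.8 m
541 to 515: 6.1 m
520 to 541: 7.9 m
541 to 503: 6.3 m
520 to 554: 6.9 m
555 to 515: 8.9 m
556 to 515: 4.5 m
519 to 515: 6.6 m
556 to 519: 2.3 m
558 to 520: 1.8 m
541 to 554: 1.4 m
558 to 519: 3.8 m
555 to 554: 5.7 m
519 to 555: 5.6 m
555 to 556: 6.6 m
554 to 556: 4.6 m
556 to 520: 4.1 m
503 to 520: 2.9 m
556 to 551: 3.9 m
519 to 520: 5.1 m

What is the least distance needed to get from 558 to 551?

Enumerating some paths:
558 - 519 - 556 - 551: 3.8+2.3+3.9 = 10
558 - 520 - 519 - 556 - 551: 1.8+5.1+2.3+3.9 = 13.1
558 - 519 - 520 - 556 - 551: 3.8+5.1+4.1+3.9 = 16.9
558 - 520 - 556 - 551: 1.8+4.1+3.9 = 9.8
The minimum is 9.8 m via 558 - 520 - 556 - 551.

9.8 m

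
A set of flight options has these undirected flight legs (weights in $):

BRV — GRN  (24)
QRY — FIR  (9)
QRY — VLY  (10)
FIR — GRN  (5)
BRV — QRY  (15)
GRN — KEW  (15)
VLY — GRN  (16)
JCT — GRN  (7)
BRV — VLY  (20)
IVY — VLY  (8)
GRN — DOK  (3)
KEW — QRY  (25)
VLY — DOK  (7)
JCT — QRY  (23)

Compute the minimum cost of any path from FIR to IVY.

$23

Candidate routes:
FIR–GRN–DOK–VLY–IVY: 5+3+7+8 = 23
FIR–QRY–VLY–IVY: 9+10+8 = 27
Cheapest is FIR–GRN–DOK–VLY–IVY at $23.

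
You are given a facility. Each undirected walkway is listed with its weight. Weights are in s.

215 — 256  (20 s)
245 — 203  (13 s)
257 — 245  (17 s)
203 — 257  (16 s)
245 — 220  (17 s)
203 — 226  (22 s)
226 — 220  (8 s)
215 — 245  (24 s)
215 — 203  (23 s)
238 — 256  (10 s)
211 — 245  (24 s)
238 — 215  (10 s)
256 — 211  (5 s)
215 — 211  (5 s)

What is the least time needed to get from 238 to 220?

51 s

Settle nodes by increasing distance from 238:
238: 0
215: 10  (via 238)
256: 10  (via 238)
211: 15  (via 215)
203: 33  (via 215)
245: 34  (via 215)
257: 49  (via 203)
220: 51  (via 245)
Shortest route: 238–215–245–220 = 51 s.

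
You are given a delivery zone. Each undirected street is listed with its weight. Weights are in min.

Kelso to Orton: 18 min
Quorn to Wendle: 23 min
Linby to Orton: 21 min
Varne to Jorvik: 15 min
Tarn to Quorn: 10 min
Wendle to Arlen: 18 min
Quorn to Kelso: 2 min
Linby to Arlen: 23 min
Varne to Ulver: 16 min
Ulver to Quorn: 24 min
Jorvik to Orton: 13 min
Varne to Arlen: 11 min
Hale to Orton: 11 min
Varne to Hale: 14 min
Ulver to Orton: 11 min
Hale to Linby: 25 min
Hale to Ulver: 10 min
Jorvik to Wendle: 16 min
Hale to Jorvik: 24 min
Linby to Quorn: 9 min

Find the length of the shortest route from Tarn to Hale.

Settle nodes by increasing distance from Tarn:
Tarn: 0
Quorn: 10  (via Tarn)
Kelso: 12  (via Quorn)
Linby: 19  (via Quorn)
Orton: 30  (via Kelso)
Wendle: 33  (via Quorn)
Ulver: 34  (via Quorn)
Hale: 41  (via Orton)
Shortest route: Tarn–Quorn–Kelso–Orton–Hale = 41 min.

41 min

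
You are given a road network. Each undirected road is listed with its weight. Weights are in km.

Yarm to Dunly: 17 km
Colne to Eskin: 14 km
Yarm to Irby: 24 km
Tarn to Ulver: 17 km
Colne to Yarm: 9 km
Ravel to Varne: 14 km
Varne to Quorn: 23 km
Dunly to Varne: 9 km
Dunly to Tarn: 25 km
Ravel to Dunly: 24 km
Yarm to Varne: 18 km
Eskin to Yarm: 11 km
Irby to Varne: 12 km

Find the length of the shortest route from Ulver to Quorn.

74 km

Candidate routes:
Ulver → Tarn → Dunly → Varne → Quorn: 17+25+9+23 = 74
Ulver → Tarn → Dunly → Yarm → Varne → Quorn: 17+25+17+18+23 = 100
Ulver → Tarn → Dunly → Ravel → Varne → Quorn: 17+25+24+14+23 = 103
The minimum is 74 km via Ulver → Tarn → Dunly → Varne → Quorn.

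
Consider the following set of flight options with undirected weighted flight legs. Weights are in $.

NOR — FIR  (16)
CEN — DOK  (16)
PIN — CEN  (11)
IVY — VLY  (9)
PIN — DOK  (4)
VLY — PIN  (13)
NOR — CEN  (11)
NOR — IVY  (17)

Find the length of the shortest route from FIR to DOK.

$42

Candidate routes:
FIR → NOR → CEN → PIN → DOK: 16+11+11+4 = 42
FIR → NOR → CEN → DOK: 16+11+16 = 43
FIR → NOR → IVY → VLY → PIN → DOK: 16+17+9+13+4 = 59
The minimum is $42 via FIR → NOR → CEN → PIN → DOK.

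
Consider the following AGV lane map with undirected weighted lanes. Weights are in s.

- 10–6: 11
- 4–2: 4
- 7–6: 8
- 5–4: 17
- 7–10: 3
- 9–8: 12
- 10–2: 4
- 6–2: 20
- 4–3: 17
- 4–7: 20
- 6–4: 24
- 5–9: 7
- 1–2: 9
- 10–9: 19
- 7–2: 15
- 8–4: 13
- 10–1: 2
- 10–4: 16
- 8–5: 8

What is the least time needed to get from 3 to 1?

Running Dijkstra from 3:
3: 0
4: 17  (via 3)
2: 21  (via 4)
10: 25  (via 2)
1: 27  (via 10)
Shortest route: 3–4–2–10–1 = 27 s.

27 s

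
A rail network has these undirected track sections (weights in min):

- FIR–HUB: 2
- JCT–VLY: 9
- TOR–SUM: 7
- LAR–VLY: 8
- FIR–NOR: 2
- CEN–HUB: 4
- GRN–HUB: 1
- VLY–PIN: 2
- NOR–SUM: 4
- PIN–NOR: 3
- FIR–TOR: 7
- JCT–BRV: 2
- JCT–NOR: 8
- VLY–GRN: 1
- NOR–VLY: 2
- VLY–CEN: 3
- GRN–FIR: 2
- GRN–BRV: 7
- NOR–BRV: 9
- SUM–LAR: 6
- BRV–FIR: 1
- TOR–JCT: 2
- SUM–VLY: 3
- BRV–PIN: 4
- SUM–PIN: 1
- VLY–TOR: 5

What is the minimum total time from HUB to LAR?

Running Dijkstra from HUB:
HUB: 0
GRN: 1  (via HUB)
FIR: 2  (via HUB)
VLY: 2  (via GRN)
BRV: 3  (via FIR)
PIN: 4  (via VLY)
CEN: 4  (via HUB)
NOR: 4  (via FIR)
SUM: 5  (via VLY)
JCT: 5  (via BRV)
TOR: 7  (via VLY)
LAR: 10  (via VLY)
Shortest route: HUB–GRN–VLY–LAR = 10 min.

10 min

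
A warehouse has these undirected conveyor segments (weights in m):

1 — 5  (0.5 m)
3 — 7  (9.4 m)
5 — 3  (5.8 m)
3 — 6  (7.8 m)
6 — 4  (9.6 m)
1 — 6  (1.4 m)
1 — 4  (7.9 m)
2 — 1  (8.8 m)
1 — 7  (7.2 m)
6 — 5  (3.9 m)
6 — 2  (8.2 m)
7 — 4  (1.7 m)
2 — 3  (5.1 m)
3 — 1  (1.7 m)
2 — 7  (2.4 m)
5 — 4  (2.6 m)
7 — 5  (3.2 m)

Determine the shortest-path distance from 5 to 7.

3.2 m

Settle nodes by increasing distance from 5:
5: 0
1: 0.5  (via 5)
6: 1.9  (via 1)
3: 2.2  (via 1)
4: 2.6  (via 5)
7: 3.2  (via 5)
Shortest route: 5–7 = 3.2 m.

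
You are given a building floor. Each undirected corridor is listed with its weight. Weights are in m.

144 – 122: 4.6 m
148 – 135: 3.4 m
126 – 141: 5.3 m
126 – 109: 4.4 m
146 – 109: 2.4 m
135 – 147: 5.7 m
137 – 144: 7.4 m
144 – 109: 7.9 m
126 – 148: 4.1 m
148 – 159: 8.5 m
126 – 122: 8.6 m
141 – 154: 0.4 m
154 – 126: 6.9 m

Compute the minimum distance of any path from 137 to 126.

Enumerating some paths:
137 - 144 - 122 - 126: 7.4+4.6+8.6 = 20.6
137 - 144 - 109 - 126: 7.4+7.9+4.4 = 19.7
The minimum is 19.7 m via 137 - 144 - 109 - 126.

19.7 m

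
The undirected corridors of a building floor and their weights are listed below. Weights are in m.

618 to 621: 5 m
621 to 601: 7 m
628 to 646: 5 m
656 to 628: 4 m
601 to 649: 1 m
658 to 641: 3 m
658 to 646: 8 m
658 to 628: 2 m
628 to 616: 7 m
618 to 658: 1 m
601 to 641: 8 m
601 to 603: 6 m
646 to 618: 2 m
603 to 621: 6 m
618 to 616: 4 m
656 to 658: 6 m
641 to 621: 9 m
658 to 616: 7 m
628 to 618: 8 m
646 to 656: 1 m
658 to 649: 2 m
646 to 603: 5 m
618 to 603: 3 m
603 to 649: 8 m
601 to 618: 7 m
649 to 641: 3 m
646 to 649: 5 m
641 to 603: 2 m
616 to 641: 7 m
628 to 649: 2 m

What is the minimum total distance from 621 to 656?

8 m

Shortest distances from 621:
621: 0
618: 5  (via 621)
603: 6  (via 621)
658: 6  (via 618)
646: 7  (via 618)
601: 7  (via 621)
656: 8  (via 646)
Shortest route: 621 → 618 → 646 → 656 = 8 m.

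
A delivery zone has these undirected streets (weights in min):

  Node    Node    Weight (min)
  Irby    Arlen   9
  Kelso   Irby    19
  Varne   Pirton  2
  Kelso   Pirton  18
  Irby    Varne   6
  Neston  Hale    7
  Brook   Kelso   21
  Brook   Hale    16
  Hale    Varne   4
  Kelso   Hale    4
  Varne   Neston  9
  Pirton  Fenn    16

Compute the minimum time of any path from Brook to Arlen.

Candidate routes:
Brook–Hale–Neston–Varne–Irby–Arlen: 16+7+9+6+9 = 47
Brook–Kelso–Hale–Varne–Irby–Arlen: 21+4+4+6+9 = 44
Brook–Hale–Varne–Irby–Arlen: 16+4+6+9 = 35
Cheapest is Brook–Hale–Varne–Irby–Arlen at 35 min.

35 min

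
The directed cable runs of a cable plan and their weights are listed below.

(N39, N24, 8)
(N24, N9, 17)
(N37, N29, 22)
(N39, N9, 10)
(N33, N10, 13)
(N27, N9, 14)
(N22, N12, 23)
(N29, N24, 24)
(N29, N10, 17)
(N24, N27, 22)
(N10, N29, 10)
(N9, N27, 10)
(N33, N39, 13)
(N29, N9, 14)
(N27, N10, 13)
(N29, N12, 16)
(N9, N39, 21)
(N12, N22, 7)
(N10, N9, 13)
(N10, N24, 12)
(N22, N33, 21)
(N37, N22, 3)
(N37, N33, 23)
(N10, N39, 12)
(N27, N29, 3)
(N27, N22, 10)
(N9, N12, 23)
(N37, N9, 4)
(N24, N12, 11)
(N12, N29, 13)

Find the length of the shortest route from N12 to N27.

37

Running Dijkstra from N12:
N12: 0
N22: 7  (via N12)
N29: 13  (via N12)
N9: 27  (via N29)
N33: 28  (via N22)
N10: 30  (via N29)
N27: 37  (via N9)
Shortest route: N12–N29–N9–N27 = 37.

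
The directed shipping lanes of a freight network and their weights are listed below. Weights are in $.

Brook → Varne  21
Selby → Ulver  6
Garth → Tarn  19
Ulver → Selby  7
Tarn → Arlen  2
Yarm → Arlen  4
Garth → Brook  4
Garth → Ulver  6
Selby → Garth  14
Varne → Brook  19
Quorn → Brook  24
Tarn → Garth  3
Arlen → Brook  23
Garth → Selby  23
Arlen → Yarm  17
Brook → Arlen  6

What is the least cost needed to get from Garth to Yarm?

Candidate routes:
Garth - Brook - Arlen - Yarm: 4+6+17 = 27
Garth - Tarn - Arlen - Yarm: 19+2+17 = 38
The minimum is $27 via Garth - Brook - Arlen - Yarm.

$27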